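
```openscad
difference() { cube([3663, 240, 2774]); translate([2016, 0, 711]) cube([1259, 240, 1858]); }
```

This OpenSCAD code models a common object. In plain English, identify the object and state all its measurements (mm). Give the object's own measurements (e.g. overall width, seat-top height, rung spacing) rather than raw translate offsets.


A wall 3663 mm long (x), 240 mm thick (y), 2774 mm tall, with a rectangular window opening cut through it. The opening is 1259 mm wide and 1858 mm tall; its sill is at z = 711 mm and its near (−x) edge is 2016 mm from the wall's −x end. The opening passes through the full wall thickness.


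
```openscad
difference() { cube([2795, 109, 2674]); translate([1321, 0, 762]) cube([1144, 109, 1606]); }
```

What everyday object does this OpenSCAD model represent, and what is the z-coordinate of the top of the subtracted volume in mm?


A wall with a window opening. The window head height is 2368 mm.

A wall with a rectangular opening subtracted — a window. Sill at z = 762, opening 1606 mm tall, so the head is at 762 + 1606 = 2368 mm.


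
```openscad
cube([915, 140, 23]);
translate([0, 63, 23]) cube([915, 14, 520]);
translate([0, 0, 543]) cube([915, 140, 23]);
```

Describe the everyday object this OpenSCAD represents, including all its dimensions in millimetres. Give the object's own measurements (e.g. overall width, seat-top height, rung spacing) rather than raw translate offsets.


An I-beam lying along x, 915 mm long. Overall section height 566 mm. Two flanges 140 mm wide (y) and 23 mm thick, one on the floor and one at the top; a web 14 mm thick runs between them, centred on the flange width.


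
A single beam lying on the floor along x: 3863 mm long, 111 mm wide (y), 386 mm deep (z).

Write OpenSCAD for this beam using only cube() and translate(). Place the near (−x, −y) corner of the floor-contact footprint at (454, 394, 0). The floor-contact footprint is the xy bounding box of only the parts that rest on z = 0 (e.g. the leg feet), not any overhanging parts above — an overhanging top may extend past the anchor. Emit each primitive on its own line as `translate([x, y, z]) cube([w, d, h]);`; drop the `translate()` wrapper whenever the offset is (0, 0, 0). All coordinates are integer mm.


translate([454, 394, 0]) cube([3863, 111, 386]);


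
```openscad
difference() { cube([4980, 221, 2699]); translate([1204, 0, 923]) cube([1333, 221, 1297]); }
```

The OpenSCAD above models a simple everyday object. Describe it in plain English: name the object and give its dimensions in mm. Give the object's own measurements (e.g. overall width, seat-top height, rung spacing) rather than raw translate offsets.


A wall 4980 mm long (x), 221 mm thick (y), 2699 mm tall, with a rectangular window opening cut through it. The opening is 1333 mm wide and 1297 mm tall; its sill is at z = 923 mm and its near (−x) edge is 1204 mm from the wall's −x end. The opening passes through the full wall thickness.


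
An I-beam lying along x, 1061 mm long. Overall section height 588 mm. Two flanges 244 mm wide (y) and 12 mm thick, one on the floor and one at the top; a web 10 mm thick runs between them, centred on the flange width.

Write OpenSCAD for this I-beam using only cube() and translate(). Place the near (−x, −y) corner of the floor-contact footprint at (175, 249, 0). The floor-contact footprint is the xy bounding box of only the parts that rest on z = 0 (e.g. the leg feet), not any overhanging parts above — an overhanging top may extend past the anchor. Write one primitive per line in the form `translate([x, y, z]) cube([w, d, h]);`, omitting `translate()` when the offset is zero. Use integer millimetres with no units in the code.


translate([175, 249, 0]) cube([1061, 244, 12]);
translate([175, 366, 12]) cube([1061, 10, 564]);
translate([175, 249, 576]) cube([1061, 244, 12]);


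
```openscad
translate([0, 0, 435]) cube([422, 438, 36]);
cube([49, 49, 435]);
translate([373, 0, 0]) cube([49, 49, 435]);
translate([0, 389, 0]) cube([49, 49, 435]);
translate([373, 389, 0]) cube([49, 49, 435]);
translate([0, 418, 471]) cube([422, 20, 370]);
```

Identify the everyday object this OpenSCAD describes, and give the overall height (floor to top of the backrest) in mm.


A chair. The overall height is 841 mm.

A slab on four corner posts with a tall panel at the back — a chair. The seat slab sits at z = 435 with thickness 36, and the 370 mm backrest starts at the seat top, so the overall height is 435 + 36 + 370 = 841 mm.


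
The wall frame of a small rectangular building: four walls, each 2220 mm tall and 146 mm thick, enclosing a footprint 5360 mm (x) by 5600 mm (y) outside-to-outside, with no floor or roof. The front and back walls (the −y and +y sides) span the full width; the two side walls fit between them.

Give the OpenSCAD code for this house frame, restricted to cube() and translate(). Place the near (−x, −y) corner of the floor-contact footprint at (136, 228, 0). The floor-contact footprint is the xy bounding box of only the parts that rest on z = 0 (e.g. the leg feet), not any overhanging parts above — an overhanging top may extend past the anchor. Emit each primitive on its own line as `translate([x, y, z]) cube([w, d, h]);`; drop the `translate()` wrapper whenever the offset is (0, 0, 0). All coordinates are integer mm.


translate([136, 228, 0]) cube([5360, 146, 2220]);
translate([136, 5682, 0]) cube([5360, 146, 2220]);
translate([136, 374, 0]) cube([146, 5308, 2220]);
translate([5350, 374, 0]) cube([146, 5308, 2220]);


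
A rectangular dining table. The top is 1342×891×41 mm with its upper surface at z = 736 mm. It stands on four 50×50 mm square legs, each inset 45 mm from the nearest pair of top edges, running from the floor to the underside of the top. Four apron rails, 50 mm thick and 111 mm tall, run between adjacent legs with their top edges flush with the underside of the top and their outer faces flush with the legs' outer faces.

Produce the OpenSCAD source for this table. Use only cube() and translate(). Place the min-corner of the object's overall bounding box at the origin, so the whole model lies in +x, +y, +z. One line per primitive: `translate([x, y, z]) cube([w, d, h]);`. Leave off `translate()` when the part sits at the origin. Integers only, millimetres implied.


// leg_h = 736 - 41 = 695
// apron z = 695 - 111 = 584
translate([0, 0, 695]) cube([1342, 891, 41]);
translate([45, 45, 0]) cube([50, 50, 695]);
translate([1247, 45, 0]) cube([50, 50, 695]);
translate([45, 796, 0]) cube([50, 50, 695]);
translate([1247, 796, 0]) cube([50, 50, 695]);
translate([95, 45, 584]) cube([1152, 50, 111]);
translate([95, 796, 584]) cube([1152, 50, 111]);
translate([45, 95, 584]) cube([50, 701, 111]);
translate([1247, 95, 584]) cube([50, 701, 111]);


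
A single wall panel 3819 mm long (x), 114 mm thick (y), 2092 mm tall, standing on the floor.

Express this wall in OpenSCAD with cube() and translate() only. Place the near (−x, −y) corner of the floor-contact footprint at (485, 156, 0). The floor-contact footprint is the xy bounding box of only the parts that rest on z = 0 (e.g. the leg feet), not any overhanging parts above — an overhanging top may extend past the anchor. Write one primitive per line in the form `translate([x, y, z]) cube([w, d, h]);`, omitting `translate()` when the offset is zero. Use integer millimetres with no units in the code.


translate([485, 156, 0]) cube([3819, 114, 2092]);


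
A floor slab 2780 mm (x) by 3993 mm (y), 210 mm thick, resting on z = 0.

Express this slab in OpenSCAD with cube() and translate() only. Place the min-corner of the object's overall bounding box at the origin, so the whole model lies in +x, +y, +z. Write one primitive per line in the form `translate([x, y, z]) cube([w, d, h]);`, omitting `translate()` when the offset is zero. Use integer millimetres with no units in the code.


cube([2780, 3993, 210]);


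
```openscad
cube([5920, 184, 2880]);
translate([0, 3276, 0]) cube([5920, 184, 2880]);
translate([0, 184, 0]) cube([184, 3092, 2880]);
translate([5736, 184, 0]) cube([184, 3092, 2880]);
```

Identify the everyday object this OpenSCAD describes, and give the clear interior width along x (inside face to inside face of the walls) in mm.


A house (or room) frame. The interior width is 5552 mm.

Four 2880 mm walls enclosing a rectangle with no floor or roof — a room or house frame. Outside width is 5920 mm and wall thickness is 184 mm, so the interior width is 5920 − 2 × 184 = 5552 mm.


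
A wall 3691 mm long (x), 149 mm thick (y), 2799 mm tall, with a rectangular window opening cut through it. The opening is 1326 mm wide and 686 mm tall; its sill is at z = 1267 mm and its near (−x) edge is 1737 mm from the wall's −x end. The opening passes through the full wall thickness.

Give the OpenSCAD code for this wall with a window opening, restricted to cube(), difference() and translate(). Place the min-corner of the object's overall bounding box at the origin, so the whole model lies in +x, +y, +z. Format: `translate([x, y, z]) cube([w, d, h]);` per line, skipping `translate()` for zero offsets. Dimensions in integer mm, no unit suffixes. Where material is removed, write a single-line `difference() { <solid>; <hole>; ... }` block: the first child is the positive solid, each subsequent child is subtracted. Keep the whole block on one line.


difference() { cube([3691, 149, 2799]); translate([1737, 0, 1267]) cube([1326, 149, 686]); }


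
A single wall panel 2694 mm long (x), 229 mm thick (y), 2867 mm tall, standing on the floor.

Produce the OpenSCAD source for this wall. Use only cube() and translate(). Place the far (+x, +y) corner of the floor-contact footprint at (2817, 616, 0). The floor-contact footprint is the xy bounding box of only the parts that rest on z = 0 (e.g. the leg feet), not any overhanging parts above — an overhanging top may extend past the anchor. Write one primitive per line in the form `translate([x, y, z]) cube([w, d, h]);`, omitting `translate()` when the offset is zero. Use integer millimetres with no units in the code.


translate([123, 387, 0]) cube([2694, 229, 2867]);


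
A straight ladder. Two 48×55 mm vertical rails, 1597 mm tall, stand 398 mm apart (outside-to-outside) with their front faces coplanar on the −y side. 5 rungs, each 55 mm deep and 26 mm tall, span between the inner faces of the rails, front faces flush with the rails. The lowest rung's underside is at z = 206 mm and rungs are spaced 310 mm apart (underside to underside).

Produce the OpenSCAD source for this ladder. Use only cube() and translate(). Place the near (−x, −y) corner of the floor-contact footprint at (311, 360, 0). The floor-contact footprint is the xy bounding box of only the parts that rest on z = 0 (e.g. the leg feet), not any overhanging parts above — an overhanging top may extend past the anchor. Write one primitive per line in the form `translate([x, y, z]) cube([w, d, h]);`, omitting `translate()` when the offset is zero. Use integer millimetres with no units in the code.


translate([311, 360, 0]) cube([48, 55, 1597]);
translate([661, 360, 0]) cube([48, 55, 1597]);
translate([359, 360, 206]) cube([302, 55, 26]);
translate([359, 360, 516]) cube([302, 55, 26]);
translate([359, 360, 826]) cube([302, 55, 26]);
translate([359, 360, 1136]) cube([302, 55, 26]);
translate([359, 360, 1446]) cube([302, 55, 26]);


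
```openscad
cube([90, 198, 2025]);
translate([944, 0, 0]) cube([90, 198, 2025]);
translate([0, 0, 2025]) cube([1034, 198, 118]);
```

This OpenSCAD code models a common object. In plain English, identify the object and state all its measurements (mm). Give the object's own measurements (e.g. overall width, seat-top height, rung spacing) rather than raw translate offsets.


A door frame. The clear opening is 854 mm wide and 2025 mm high. Two 90 mm wide jambs, 198 mm deep, stand either side of the opening from the floor to the top of the opening. A 118 mm thick head sits across the top of both jambs, spanning the full outside width of the frame.


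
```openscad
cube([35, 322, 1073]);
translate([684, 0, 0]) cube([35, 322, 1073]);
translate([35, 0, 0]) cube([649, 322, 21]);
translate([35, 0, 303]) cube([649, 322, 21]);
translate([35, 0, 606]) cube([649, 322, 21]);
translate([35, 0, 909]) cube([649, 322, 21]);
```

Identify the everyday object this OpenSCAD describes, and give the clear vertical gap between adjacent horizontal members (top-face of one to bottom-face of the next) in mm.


A bookshelf. The clear shelf gap is 282 mm.

Two tall side panels with 4 horizontal boards between them — a bookshelf. The first two shelf undersides are at z = 0 and z = 303; with shelf thickness 21, the clear gap is 303 − 0 − 21 = 282 mm.


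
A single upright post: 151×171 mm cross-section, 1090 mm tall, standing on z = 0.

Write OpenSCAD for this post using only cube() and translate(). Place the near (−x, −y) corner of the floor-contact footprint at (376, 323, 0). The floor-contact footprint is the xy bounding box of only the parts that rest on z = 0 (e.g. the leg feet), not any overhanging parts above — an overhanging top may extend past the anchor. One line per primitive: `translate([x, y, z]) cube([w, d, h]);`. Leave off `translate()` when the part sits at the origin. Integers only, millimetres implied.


translate([376, 323, 0]) cube([151, 171, 1090]);


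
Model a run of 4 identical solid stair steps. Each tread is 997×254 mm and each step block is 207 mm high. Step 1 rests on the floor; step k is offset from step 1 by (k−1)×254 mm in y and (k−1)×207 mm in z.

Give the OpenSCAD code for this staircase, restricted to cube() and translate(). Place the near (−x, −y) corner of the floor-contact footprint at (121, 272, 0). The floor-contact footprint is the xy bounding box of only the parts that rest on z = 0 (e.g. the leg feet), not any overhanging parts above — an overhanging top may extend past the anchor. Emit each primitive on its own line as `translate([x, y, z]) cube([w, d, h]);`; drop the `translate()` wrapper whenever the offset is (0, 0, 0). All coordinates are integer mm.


translate([121, 272, 0]) cube([997, 254, 207]);
translate([121, 526, 207]) cube([997, 254, 207]);
translate([121, 780, 414]) cube([997, 254, 207]);
translate([121, 1034, 621]) cube([997, 254, 207]);


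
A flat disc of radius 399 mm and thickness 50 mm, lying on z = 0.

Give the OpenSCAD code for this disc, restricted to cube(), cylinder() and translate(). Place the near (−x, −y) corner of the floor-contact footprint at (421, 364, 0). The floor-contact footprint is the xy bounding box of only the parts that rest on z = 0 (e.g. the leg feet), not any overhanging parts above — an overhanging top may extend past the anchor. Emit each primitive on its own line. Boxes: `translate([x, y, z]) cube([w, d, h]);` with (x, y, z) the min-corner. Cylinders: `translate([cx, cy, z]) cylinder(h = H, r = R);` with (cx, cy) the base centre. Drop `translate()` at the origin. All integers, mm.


translate([820, 763, 0]) cylinder(h = 50, r = 399);


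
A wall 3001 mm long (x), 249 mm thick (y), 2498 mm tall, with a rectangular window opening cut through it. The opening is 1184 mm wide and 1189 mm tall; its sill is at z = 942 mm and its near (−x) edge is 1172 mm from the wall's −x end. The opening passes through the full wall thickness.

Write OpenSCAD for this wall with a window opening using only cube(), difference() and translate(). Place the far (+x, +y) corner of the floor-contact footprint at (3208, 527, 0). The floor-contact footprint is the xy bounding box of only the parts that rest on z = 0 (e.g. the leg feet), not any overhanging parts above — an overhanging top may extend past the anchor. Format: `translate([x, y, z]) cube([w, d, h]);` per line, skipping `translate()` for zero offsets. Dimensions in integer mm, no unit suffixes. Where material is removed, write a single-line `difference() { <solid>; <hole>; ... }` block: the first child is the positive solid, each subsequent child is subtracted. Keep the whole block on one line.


difference() { translate([207, 278, 0]) cube([3001, 249, 2498]); translate([1379, 278, 942]) cube([1184, 249, 1189]); }


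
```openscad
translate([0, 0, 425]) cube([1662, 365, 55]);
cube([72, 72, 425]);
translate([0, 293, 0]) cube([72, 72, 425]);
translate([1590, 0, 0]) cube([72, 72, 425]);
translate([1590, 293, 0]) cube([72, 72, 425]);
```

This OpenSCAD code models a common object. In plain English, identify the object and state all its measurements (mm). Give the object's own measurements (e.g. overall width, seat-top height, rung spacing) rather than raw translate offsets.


A long wooden bench with a 1662 mm (x) × 365 mm (y) seat, 55 mm thick, its top surface 480 mm above the floor. Four 72 mm square legs at the seat corners, flush with the edges, run from z = 0 to the seat underside.


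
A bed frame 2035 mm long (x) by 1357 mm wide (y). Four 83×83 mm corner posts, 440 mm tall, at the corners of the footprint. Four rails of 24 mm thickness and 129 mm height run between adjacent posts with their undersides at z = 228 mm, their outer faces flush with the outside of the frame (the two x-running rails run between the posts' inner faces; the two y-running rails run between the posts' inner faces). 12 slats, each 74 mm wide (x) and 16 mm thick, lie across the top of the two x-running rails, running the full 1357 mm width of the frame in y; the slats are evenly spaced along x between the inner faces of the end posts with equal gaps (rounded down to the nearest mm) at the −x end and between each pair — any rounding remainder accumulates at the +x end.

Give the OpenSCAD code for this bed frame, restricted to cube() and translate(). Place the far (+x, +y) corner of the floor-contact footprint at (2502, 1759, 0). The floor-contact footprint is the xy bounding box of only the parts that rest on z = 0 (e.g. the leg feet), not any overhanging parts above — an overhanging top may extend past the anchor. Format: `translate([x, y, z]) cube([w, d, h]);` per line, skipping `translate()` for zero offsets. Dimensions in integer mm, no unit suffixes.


// slat z = rail_z + rail_h = 228 + 129 = 357
// slat gap = ⌊(1869 − 12·74) / 13⌋ = 75
translate([467, 402, 0]) cube([83, 83, 440]);
translate([467, 1676, 0]) cube([83, 83, 440]);
translate([2419, 402, 0]) cube([83, 83, 440]);
translate([2419, 1676, 0]) cube([83, 83, 440]);
translate([550, 402, 228]) cube([1869, 24, 129]);
translate([550, 1735, 228]) cube([1869, 24, 129]);
translate([467, 485, 228]) cube([24, 1191, 129]);
translate([2478, 485, 228]) cube([24, 1191, 129]);
translate([625, 402, 357]) cube([74, 1357, 16]);
translate([774, 402, 357]) cube([74, 1357, 16]);
translate([923, 402, 357]) cube([74, 1357, 16]);
translate([1072, 402, 357]) cube([74, 1357, 16]);
translate([1221, 402, 357]) cube([74, 1357, 16]);
translate([1370, 402, 357]) cube([74, 1357, 16]);
translate([1519, 402, 357]) cube([74, 1357, 16]);
translate([1668, 402, 357]) cube([74, 1357, 16]);
translate([1817, 402, 357]) cube([74, 1357, 16]);
translate([1966, 402, 357]) cube([74, 1357, 16]);
translate([2115, 402, 357]) cube([74, 1357, 16]);
translate([2264, 402, 357]) cube([74, 1357, 16]);


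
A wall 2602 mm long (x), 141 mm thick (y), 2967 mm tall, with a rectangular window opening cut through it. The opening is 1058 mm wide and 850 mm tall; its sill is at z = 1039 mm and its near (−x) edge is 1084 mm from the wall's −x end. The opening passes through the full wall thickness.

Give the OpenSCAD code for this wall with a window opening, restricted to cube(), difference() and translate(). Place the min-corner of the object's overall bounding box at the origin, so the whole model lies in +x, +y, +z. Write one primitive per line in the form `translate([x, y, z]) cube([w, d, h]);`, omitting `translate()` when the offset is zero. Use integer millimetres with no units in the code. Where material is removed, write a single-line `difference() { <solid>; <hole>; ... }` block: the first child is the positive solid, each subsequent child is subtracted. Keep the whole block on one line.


difference() { cube([2602, 141, 2967]); translate([1084, 0, 1039]) cube([1058, 141, 850]); }


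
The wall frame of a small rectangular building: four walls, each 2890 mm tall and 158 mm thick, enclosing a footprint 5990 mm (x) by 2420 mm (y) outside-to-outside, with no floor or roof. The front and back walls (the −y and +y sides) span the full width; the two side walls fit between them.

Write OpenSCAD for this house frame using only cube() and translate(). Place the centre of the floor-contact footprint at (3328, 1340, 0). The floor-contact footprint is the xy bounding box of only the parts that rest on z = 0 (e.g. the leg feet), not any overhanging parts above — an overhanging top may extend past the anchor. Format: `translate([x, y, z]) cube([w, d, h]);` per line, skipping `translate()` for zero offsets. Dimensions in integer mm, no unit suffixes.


translate([333, 130, 0]) cube([5990, 158, 2890]);
translate([333, 2392, 0]) cube([5990, 158, 2890]);
translate([333, 288, 0]) cube([158, 2104, 2890]);
translate([6165, 288, 0]) cube([158, 2104, 2890]);


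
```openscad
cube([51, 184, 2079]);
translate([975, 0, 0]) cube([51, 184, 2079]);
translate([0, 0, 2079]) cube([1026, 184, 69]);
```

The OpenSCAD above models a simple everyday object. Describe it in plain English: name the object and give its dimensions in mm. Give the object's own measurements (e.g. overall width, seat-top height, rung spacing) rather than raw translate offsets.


A door frame. The clear opening is 924 mm wide and 2079 mm high. Two 51 mm wide jambs, 184 mm deep, stand either side of the opening from the floor to the top of the opening. A 69 mm thick head sits across the top of both jambs, spanning the full outside width of the frame.


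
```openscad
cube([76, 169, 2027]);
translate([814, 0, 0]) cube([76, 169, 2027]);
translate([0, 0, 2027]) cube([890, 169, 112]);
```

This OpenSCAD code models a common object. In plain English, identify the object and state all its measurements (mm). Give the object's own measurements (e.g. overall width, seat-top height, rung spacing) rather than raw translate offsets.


A door frame. The clear opening is 738 mm wide and 2027 mm high. Two 76 mm wide jambs, 169 mm deep, stand either side of the opening from the floor to the top of the opening. A 112 mm thick head sits across the top of both jambs, spanning the full outside width of the frame.


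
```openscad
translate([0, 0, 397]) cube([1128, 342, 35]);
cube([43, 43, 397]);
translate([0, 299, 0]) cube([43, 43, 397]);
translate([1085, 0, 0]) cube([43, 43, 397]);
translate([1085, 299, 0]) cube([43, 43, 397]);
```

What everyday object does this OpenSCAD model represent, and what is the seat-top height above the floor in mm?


A bench. The seat-top height is 432 mm.

A long slab on four corner posts — a bench. The slab sits at z = 397 with thickness 35, so the top is 397 + 35 = 432 mm.


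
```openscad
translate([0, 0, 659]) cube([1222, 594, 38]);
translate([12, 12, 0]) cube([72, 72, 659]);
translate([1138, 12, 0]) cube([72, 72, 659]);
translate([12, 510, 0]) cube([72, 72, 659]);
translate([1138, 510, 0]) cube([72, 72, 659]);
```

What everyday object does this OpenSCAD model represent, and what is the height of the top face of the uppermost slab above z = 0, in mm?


A table. The table height is 697 mm.

A 1222×594×38 slab sits at z = 659 on four 72 mm square posts — a table. The top surface is at 659 + 38 = 697 mm.


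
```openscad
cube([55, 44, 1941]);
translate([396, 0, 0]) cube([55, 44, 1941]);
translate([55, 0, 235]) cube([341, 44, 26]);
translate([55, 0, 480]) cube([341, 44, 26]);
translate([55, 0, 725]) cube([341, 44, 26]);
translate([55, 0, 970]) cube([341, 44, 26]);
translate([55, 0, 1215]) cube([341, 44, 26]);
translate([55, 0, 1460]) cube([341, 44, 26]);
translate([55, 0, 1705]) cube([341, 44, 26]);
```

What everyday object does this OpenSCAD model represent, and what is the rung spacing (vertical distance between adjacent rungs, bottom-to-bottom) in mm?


A ladder. The rung spacing is 245 mm.

Two tall 55×44 posts with 7 short bars between them — a ladder. Adjacent rungs sit at z = 235 and z = 480, so the spacing is 480 − 235 = 245 mm.


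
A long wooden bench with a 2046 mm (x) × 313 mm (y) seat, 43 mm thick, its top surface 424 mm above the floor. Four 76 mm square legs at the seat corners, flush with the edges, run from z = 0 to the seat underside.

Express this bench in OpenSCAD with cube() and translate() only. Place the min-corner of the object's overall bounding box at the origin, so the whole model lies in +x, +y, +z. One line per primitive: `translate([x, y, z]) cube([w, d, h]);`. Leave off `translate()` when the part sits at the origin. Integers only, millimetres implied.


// leg_h = 424 − 43 = 381
translate([0, 0, 381]) cube([2046, 313, 43]);
cube([76, 76, 381]);
translate([0, 237, 0]) cube([76, 76, 381]);
translate([1970, 0, 0]) cube([76, 76, 381]);
translate([1970, 237, 0]) cube([76, 76, 381]);


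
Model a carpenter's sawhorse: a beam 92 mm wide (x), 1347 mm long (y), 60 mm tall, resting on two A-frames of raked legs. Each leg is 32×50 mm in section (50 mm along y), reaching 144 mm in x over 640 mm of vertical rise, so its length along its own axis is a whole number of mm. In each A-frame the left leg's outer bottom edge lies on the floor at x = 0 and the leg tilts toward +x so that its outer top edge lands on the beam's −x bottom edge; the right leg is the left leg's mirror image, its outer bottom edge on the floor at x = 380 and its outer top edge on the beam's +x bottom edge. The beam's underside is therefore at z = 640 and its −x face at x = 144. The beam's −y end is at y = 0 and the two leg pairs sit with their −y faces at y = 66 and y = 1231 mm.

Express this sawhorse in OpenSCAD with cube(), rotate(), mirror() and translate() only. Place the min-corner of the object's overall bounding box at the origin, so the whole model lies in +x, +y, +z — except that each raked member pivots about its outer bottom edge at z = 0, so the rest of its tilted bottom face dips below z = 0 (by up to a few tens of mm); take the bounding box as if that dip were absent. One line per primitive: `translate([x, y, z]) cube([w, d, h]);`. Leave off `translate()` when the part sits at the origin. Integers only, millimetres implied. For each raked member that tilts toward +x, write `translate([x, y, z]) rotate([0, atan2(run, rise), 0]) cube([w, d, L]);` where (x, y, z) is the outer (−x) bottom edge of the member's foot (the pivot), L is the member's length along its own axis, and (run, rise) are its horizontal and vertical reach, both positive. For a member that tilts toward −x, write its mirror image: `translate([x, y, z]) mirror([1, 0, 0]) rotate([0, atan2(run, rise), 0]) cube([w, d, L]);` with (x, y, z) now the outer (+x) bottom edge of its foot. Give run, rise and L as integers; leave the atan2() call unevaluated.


translate([144, 0, 640]) cube([92, 1347, 60]);
translate([0, 66, 0]) rotate([0, atan2(144, 640), 0]) cube([32, 50, 656]);
translate([380, 66, 0]) mirror([1, 0, 0]) rotate([0, atan2(144, 640), 0]) cube([32, 50, 656]);
translate([0, 1231, 0]) rotate([0, atan2(144, 640), 0]) cube([32, 50, 656]);
translate([380, 1231, 0]) mirror([1, 0, 0]) rotate([0, atan2(144, 640), 0]) cube([32, 50, 656]);


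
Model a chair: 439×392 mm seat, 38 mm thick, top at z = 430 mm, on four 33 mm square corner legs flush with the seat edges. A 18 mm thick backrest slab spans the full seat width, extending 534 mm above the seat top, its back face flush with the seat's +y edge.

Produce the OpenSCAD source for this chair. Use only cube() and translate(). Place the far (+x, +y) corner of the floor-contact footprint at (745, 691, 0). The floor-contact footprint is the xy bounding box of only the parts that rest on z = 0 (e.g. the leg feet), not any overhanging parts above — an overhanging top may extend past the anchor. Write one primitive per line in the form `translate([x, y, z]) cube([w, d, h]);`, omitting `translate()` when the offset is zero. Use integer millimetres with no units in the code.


// leg_h = 430 - 38 = 392
translate([306, 299, 392]) cube([439, 392, 38]);
translate([306, 299, 0]) cube([33, 33, 392]);
translate([712, 299, 0]) cube([33, 33, 392]);
translate([306, 658, 0]) cube([33, 33, 392]);
translate([712, 658, 0]) cube([33, 33, 392]);
translate([306, 673, 430]) cube([439, 18, 534]);


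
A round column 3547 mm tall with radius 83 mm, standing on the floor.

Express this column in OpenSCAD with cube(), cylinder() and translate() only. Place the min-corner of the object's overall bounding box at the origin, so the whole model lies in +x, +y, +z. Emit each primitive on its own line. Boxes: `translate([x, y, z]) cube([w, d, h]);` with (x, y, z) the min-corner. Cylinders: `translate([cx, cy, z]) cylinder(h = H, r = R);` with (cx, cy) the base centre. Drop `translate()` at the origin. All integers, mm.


translate([83, 83, 0]) cylinder(h = 3547, r = 83);


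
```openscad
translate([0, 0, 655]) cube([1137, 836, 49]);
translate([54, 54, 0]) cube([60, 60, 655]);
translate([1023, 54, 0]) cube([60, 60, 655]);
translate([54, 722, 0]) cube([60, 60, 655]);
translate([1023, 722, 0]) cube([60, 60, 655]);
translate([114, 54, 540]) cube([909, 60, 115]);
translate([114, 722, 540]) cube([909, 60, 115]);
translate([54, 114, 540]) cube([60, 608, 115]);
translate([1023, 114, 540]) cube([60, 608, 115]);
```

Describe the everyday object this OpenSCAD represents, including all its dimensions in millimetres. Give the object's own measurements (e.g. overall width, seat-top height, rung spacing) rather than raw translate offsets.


A rectangular dining table. The top is 1137×836×49 mm with its upper surface at z = 704 mm. It stands on four 60×60 mm square legs, each inset 54 mm from the nearest pair of top edges, running from the floor to the underside of the top. Four apron rails, 60 mm thick and 115 mm tall, run between adjacent legs with their top edges flush with the underside of the top and their outer faces flush with the legs' outer faces.


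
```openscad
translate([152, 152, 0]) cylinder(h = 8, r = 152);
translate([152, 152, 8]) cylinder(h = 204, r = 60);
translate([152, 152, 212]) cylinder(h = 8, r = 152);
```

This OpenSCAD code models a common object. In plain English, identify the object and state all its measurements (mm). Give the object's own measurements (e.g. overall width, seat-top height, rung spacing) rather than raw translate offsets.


A spool: two coaxial disc flanges of radius 152 mm and thickness 8 mm, joined by a core cylinder of radius 60 mm and height 204 mm. The lower flange rests on z = 0 and the three cylinders share a vertical axis.


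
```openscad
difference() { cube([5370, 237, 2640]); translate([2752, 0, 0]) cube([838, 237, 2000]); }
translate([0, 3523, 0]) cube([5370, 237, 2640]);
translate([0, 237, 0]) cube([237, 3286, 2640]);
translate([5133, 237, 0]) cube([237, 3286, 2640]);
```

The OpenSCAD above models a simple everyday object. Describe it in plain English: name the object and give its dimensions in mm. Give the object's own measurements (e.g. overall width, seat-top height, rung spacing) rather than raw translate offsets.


A single room: four walls, each 2640 mm tall and 237 mm thick, enclosing an outside footprint 5370×3760 mm (x × y), no floor or roof. The front and back walls (−y and +y sides) run the full x-width; the side walls fit between their inner faces. A door opening 838 mm wide and 2000 mm tall is cut through the front wall from the floor up, its −x edge 2752 mm from the wall's −x end.


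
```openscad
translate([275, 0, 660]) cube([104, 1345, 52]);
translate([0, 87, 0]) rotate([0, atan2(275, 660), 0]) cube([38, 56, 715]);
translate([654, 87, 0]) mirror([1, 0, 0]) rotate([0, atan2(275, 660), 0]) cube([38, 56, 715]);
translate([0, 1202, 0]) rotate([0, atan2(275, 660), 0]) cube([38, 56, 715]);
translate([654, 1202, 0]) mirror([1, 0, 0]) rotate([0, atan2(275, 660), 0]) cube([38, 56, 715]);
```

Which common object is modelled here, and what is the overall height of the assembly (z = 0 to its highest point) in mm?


A sawhorse. The overall height is 712 mm.

A beam across two mirrored pairs of raked legs — a sawhorse. The beam's underside is at z = 660 (matching the legs' vertical rise in atan2(275, 660)) and the beam is 52 mm tall, so its top is at 660 + 52 = 712 mm. The raked legs top out at the beam's underside, so that is the highest point.


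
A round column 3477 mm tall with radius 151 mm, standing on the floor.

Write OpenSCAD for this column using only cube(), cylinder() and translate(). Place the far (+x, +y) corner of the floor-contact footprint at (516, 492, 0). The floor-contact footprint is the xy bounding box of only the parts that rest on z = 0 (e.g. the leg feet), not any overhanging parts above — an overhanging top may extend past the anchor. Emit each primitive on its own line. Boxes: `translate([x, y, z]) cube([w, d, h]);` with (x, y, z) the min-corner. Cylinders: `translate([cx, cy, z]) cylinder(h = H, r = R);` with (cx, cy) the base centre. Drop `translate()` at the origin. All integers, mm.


translate([365, 341, 0]) cylinder(h = 3477, r = 151);


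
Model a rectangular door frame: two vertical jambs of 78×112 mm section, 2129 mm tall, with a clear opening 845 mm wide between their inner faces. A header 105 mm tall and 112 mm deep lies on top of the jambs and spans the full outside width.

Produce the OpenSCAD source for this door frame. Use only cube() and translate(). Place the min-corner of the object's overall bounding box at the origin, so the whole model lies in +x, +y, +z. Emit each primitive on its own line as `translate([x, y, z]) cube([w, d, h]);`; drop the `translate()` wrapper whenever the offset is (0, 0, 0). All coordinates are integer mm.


cube([78, 112, 2129]);
translate([923, 0, 0]) cube([78, 112, 2129]);
translate([0, 0, 2129]) cube([1001, 112, 105]);


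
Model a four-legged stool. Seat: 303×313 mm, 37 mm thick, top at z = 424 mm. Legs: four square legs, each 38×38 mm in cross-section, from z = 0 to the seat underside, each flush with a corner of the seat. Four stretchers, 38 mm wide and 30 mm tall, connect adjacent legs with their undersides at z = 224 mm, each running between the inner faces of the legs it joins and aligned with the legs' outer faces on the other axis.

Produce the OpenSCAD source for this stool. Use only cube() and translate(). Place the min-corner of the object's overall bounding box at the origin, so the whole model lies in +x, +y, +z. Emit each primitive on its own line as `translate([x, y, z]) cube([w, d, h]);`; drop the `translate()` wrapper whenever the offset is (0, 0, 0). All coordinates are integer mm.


translate([0, 0, 387]) cube([303, 313, 37]);
cube([38, 38, 387]);
translate([265, 0, 0]) cube([38, 38, 387]);
translate([0, 275, 0]) cube([38, 38, 387]);
translate([265, 275, 0]) cube([38, 38, 387]);
translate([38, 0, 224]) cube([227, 38, 30]);
translate([38, 275, 224]) cube([227, 38, 30]);
translate([0, 38, 224]) cube([38, 237, 30]);
translate([265, 38, 224]) cube([38, 237, 30]);


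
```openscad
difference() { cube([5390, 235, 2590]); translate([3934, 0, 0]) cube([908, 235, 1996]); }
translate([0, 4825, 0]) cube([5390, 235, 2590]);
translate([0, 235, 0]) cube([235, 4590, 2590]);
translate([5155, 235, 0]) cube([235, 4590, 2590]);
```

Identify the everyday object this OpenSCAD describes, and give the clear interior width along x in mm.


A single room. The interior width is 4920 mm.

Four walls enclosing a rectangle with a door in the front wall — a room. Outside width 5390 minus two 235 mm walls gives 4920 mm.


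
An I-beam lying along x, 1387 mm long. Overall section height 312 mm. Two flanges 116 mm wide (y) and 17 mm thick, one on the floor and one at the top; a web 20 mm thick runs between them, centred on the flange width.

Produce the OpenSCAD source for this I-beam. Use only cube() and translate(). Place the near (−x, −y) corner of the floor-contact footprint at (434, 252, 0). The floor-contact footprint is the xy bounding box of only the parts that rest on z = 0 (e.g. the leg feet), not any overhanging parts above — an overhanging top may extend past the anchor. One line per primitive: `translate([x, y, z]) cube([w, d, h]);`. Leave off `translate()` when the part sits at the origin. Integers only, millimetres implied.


translate([434, 252, 0]) cube([1387, 116, 17]);
translate([434, 300, 17]) cube([1387, 20, 278]);
translate([434, 252, 295]) cube([1387, 116, 17]);


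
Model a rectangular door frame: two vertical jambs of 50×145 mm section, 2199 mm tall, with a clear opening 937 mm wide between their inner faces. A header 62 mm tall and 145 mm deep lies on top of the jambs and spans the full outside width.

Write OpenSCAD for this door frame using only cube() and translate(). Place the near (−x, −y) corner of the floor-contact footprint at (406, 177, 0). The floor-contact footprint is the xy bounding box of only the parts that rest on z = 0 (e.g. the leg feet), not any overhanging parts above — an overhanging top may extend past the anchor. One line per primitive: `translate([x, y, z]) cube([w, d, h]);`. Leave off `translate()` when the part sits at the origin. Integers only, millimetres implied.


translate([406, 177, 0]) cube([50, 145, 2199]);
translate([1393, 177, 0]) cube([50, 145, 2199]);
translate([406, 177, 2199]) cube([1037, 145, 62]);


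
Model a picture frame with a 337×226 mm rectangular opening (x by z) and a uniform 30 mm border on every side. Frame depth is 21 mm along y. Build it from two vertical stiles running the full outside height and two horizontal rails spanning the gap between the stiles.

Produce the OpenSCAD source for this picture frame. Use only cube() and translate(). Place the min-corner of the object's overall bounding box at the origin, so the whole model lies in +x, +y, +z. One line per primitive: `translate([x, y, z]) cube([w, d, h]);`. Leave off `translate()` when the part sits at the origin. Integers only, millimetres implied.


cube([30, 21, 286]);
translate([367, 0, 0]) cube([30, 21, 286]);
translate([30, 0, 0]) cube([337, 21, 30]);
translate([30, 0, 256]) cube([337, 21, 30]);


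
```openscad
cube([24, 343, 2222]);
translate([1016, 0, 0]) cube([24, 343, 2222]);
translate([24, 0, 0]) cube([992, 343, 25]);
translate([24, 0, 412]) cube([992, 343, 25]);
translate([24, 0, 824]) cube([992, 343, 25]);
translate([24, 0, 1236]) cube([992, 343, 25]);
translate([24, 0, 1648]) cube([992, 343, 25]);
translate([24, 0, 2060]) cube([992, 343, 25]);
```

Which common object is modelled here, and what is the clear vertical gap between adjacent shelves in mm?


A bookshelf. The clear shelf gap is 387 mm.

Two tall side panels with 6 horizontal boards between them — a bookshelf. The first two shelf undersides are at z = 0 and z = 412; with shelf thickness 25, the clear gap is 412 − 0 − 25 = 387 mm.


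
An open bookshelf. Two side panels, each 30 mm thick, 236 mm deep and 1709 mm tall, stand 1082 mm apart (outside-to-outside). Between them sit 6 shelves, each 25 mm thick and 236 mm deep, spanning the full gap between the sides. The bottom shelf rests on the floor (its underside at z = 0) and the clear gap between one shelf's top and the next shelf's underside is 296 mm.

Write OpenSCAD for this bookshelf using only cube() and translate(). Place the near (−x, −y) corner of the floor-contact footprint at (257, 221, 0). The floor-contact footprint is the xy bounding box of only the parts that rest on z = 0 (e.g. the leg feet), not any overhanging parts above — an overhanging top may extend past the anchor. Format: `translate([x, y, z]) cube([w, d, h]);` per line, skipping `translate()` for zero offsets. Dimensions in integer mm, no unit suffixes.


translate([257, 221, 0]) cube([30, 236, 1709]);
translate([1309, 221, 0]) cube([30, 236, 1709]);
translate([287, 221, 0]) cube([1022, 236, 25]);
translate([287, 221, 321]) cube([1022, 236, 25]);
translate([287, 221, 642]) cube([1022, 236, 25]);
translate([287, 221, 963]) cube([1022, 236, 25]);
translate([287, 221, 1284]) cube([1022, 236, 25]);
translate([287, 221, 1605]) cube([1022, 236, 25]);
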